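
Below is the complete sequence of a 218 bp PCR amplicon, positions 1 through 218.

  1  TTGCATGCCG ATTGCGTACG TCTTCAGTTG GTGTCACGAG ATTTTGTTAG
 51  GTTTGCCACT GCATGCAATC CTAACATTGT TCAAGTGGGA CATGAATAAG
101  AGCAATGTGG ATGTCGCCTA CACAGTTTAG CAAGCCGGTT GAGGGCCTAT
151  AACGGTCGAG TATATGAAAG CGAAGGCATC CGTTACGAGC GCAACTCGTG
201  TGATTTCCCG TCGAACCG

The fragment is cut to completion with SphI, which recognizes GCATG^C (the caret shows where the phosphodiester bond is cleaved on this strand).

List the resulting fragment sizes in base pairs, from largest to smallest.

SphI sites (GCATGC) start at positions 3, 61.
SphI cuts after base 5 of each site (before the last base), so after positions 7, 65.
Linear molecule, 2 cuts → 3 fragments:
  1–7 → 7 bp
  8–65 → 58 bp
  66–218 → 153 bp
Sorted largest to smallest: 153, 58, 7 bp.

153, 58, 7 bp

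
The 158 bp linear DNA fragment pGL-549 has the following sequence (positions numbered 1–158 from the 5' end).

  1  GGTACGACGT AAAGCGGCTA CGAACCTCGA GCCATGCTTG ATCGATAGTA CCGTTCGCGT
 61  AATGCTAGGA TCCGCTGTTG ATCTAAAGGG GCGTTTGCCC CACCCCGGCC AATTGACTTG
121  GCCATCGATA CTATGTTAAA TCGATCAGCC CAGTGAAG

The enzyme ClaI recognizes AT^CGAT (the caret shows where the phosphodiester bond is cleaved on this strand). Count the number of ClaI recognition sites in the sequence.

3

ATCGAT occurs starting at positions 41, 124, 140.
ClaI cuts at 3 sites.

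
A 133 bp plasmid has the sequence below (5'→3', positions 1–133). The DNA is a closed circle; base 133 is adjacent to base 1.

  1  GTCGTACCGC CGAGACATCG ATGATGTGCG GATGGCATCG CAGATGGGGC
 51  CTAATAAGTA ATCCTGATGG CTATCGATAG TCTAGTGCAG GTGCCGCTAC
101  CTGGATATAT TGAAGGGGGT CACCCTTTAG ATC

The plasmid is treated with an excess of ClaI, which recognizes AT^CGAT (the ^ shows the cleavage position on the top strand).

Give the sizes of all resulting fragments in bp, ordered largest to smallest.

77, 56 bp

ClaI sites (ATCGAT) start at positions 17, 73.
ClaI cuts after base 2 of each site, so after positions 18, 74.
Circular molecule, 2 cuts → 2 fragments:
  19–74 → 56 bp
  75–133 then 1–18 → 59 + 18 = 77 bp
Sorted largest to smallest: 77, 56 bp.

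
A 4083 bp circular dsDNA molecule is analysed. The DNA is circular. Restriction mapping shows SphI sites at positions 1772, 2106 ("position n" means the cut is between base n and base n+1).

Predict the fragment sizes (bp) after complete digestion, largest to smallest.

Circular molecule, 2 cuts → 2 fragments:
  2106 − 1772 = 334 bp
  wrap: 4083 − 2106 + 1772 = 3749 bp
Sorted largest to smallest: 3749, 334 bp.

3749, 334 bp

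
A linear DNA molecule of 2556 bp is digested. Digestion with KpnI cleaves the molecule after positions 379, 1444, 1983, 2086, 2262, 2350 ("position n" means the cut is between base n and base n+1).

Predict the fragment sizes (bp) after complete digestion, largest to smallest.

Linear molecule, 6 cuts → 7 fragments:
  379 − 0 = 379 bp
  1444 − 379 = 1065 bp
  1983 − 1444 = 539 bp
  2086 − 1983 = 103 bp
  2262 − 2086 = 176 bp
  2350 − 2262 = 88 bp
  2556 − 2350 = 206 bp
Sorted largest to smallest: 1065, 539, 379, 206, 176, 103, 88 bp.

1065, 539, 379, 206, 176, 103, 88 bp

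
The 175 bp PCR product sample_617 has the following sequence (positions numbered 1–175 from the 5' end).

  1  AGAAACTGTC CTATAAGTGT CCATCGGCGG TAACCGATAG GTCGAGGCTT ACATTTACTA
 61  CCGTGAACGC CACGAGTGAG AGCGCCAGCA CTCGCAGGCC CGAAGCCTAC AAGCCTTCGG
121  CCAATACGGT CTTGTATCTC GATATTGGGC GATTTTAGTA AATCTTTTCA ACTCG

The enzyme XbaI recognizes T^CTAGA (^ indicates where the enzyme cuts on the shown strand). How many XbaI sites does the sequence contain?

No occurrence of TCTAGA is present in the sequence.
XbaI does not cut: 0 sites.

0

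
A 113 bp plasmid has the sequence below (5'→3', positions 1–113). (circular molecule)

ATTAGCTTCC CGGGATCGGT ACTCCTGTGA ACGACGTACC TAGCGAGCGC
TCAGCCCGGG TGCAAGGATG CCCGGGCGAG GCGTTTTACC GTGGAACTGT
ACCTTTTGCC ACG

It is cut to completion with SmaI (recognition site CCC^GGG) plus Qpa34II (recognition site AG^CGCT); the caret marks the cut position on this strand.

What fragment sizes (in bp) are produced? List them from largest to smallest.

51, 36, 16, 10 bp

SmaI sites (CCCGGG) start at positions 9, 55, 71.
SmaI cuts after base 3 of each site, so after positions 11, 57, 73.
The Qpa34II site (AGCGCT) starts at position 46.
Qpa34II cuts after base 2 of each site, so after position 47.
Combined cut positions: 11, 47, 57, 73.
Circular molecule, 4 cuts → 4 fragments:
  12–47 → 36 bp
  48–57 → 10 bp
  58–73 → 16 bp
  74–113 then 1–11 → 40 + 11 = 51 bp
Sorted largest to smallest: 51, 36, 16, 10 bp.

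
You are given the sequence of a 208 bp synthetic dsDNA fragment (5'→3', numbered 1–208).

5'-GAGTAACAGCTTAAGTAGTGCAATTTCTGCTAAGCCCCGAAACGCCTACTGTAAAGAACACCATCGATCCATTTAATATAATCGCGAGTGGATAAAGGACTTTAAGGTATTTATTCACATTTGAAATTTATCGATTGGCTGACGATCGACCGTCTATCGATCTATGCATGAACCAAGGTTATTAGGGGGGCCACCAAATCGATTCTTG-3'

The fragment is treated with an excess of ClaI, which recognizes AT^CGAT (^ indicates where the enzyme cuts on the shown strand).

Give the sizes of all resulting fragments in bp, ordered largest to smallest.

ClaI sites (ATCGAT) start at positions 63, 130, 156, 198.
ClaI cuts after base 2 of each site, so after positions 64, 131, 157, 199.
Linear molecule, 4 cuts → 5 fragments:
  1–64 → 64 bp
  65–131 → 67 bp
  132–157 → 26 bp
  158–199 → 42 bp
  200–208 → 9 bp
Sorted largest to smallest: 67, 64, 42, 26, 9 bp.

67, 64, 42, 26, 9 bp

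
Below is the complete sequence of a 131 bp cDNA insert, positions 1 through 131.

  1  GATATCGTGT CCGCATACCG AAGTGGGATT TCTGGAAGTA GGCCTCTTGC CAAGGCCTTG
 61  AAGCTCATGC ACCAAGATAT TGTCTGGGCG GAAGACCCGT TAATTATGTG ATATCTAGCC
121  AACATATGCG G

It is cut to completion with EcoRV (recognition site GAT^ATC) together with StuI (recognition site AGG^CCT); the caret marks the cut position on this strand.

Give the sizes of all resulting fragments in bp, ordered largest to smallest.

EcoRV sites (GATATC) start at positions 1, 110.
EcoRV cuts after base 3 of each site, so after positions 3, 112.
StuI sites (AGGCCT) start at positions 40, 53.
StuI cuts after base 3 of each site, so after positions 42, 55.
Combined cut positions: 3, 42, 55, 112.
Linear molecule, 4 cuts → 5 fragments:
  1–3 → 3 bp
  4–42 → 39 bp
  43–55 → 13 bp
  56–112 → 57 bp
  113–131 → 19 bp
Sorted largest to smallest: 57, 39, 19, 13, 3 bp.

57, 39, 19, 13, 3 bp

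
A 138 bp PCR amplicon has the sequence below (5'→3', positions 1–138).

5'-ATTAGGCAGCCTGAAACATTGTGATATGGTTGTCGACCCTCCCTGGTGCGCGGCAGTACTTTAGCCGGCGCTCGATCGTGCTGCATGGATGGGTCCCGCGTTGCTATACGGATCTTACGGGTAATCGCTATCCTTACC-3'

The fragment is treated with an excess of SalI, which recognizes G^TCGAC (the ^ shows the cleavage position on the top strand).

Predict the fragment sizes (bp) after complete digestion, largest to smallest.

The SalI site (GTCGAC) starts at position 32.
SalI cuts after the first base of each site, so after position 32.
Linear molecule, 1 cut → 2 fragments:
  1–32 → 32 bp
  33–138 → 106 bp
Sorted largest to smallest: 106, 32 bp.

106, 32 bp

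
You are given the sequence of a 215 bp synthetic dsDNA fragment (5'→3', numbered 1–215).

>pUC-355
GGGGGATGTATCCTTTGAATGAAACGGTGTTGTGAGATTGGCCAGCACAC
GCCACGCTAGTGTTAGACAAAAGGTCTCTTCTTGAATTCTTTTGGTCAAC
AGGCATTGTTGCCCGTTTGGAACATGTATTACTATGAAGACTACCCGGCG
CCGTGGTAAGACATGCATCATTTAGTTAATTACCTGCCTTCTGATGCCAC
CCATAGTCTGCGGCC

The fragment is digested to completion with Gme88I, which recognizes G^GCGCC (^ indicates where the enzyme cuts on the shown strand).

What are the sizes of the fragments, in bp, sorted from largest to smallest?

The Gme88I site (GGCGCC) starts at position 147.
Gme88I cuts after the first base of each site, so after position 147.
Linear molecule, 1 cut → 2 fragments:
  1–147 → 147 bp
  148–215 → 68 bp
Sorted largest to smallest: 147, 68 bp.

147, 68 bp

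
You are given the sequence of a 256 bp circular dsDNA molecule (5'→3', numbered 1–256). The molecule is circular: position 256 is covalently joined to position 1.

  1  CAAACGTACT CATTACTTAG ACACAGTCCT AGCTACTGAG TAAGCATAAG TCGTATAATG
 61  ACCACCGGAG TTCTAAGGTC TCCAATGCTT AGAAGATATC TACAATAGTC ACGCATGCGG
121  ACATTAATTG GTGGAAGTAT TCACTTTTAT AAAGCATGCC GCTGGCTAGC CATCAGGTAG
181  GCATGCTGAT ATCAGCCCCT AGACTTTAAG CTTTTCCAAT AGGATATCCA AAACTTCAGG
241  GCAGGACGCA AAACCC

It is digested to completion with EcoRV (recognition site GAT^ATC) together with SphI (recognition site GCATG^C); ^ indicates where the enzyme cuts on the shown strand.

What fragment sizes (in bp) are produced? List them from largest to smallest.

EcoRV sites (GATATC) start at positions 95, 188, 223.
EcoRV cuts after base 3 of each site, so after positions 97, 190, 225.
SphI sites (GCATGC) start at positions 113, 154, 181.
SphI cuts after base 5 of each site (before the last base), so after positions 117, 158, 185.
Combined cut positions: 97, 117, 158, 185, 190, 225.
Circular molecule, 6 cuts → 6 fragments:
  98–117 → 20 bp
  118–158 → 41 bp
  159–185 → 27 bp
  186–190 → 5 bp
  191–225 → 35 bp
  226–256 then 1–97 → 31 + 97 = 128 bp
Sorted largest to smallest: 128, 41, 35, 27, 20, 5 bp.

128, 41, 35, 27, 20, 5 bp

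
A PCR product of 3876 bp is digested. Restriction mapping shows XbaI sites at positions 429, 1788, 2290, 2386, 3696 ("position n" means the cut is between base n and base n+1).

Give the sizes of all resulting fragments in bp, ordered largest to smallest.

Linear molecule, 5 cuts → 6 fragments:
  429 − 0 = 429 bp
  1788 − 429 = 1359 bp
  2290 − 1788 = 502 bp
  2386 − 2290 = 96 bp
  3696 − 2386 = 1310 bp
  3876 − 3696 = 180 bp
Sorted largest to smallest: 1359, 1310, 502, 429, 180, 96 bp.

1359, 1310, 502, 429, 180, 96 bp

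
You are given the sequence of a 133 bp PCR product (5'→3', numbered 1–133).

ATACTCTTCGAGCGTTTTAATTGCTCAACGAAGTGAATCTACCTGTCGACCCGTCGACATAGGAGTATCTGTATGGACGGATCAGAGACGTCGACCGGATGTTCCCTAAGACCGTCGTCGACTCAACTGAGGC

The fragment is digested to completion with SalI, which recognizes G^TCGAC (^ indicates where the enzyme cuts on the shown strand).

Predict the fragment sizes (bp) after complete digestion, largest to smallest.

SalI sites (GTCGAC) start at positions 45, 53, 90, 117.
SalI cuts after the first base of each site, so after positions 45, 53, 90, 117.
Linear molecule, 4 cuts → 5 fragments:
  1–45 → 45 bp
  46–53 → 8 bp
  54–90 → 37 bp
  91–117 → 27 bp
  118–133 → 16 bp
Sorted largest to smallest: 45, 37, 27, 16, 8 bp.

45, 37, 27, 16, 8 bp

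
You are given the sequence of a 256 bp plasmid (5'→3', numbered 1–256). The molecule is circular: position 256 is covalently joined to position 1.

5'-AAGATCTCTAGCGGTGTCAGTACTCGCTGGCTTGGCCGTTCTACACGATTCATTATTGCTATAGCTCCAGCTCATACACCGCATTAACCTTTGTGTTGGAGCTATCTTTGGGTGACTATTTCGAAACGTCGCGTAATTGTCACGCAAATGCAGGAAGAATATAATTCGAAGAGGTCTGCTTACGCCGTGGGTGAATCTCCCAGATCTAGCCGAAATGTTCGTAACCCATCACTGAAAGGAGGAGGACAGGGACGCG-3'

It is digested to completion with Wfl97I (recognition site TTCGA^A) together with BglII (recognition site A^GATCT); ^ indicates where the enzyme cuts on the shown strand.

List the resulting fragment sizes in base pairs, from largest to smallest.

122, 56, 45, 33 bp

Wfl97I sites (TTCGAA) start at positions 120, 165.
Wfl97I cuts after base 5 of each site (before the last base), so after positions 124, 169.
BglII sites (AGATCT) start at positions 2, 202.
BglII cuts after the first base of each site, so after positions 2, 202.
Combined cut positions: 2, 124, 169, 202.
Circular molecule, 4 cuts → 4 fragments:
  3–124 → 122 bp
  125–169 → 45 bp
  170–202 → 33 bp
  203–256 then 1–2 → 54 + 2 = 56 bp
Sorted largest to smallest: 122, 56, 45, 33 bp.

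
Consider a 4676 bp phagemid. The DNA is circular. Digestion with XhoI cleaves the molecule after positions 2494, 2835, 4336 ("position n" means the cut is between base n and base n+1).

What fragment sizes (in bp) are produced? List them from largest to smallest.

Circular molecule, 3 cuts → 3 fragments:
  2835 − 2494 = 341 bp
  4336 − 2835 = 1501 bp
  wrap: 4676 − 4336 + 2494 = 2834 bp
Sorted largest to smallest: 2834, 1501, 341 bp.

2834, 1501, 341 bp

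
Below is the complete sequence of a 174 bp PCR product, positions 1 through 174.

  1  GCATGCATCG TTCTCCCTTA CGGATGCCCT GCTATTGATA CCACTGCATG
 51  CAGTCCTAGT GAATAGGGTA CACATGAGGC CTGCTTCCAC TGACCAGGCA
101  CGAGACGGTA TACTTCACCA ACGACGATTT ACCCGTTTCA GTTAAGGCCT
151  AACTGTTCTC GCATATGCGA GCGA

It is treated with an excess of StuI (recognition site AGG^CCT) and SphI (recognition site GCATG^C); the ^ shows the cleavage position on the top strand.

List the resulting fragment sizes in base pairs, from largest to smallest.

StuI sites (AGGCCT) start at positions 77, 145.
StuI cuts after base 3 of each site, so after positions 79, 147.
SphI sites (GCATGC) start at positions 1, 46.
SphI cuts after base 5 of each site (before the last base), so after positions 5, 50.
Combined cut positions: 5, 50, 79, 147.
Linear molecule, 4 cuts → 5 fragments:
  1–5 → 5 bp
  6–50 → 45 bp
  51–79 → 29 bp
  80–147 → 68 bp
  148–174 → 27 bp
Sorted largest to smallest: 68, 45, 29, 27, 5 bp.

68, 45, 29, 27, 5 bp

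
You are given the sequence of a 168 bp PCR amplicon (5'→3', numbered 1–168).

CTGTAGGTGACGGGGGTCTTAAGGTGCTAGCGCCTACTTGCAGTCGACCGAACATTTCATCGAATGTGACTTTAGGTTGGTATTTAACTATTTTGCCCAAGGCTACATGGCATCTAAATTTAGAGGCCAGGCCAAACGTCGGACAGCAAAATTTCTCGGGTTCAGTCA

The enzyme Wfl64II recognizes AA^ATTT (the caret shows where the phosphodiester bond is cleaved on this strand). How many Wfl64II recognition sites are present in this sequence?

AAATTT occurs starting at positions 116, 149.
Wfl64II cuts at 2 sites.

2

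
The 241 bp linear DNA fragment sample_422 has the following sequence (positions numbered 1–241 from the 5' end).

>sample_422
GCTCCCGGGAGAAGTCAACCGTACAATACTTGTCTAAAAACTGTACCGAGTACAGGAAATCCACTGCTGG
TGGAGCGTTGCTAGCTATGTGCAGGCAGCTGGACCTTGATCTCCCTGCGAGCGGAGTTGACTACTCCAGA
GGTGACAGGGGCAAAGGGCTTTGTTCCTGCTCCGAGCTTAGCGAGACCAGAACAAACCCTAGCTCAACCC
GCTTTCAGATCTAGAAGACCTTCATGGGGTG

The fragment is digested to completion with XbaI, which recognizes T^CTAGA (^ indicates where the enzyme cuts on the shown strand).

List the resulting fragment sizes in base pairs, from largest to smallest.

220, 21 bp

The XbaI site (TCTAGA) starts at position 220.
XbaI cuts after the first base of each site, so after position 220.
Linear molecule, 1 cut → 2 fragments:
  1–220 → 220 bp
  221–241 → 21 bp
Sorted largest to smallest: 220, 21 bp.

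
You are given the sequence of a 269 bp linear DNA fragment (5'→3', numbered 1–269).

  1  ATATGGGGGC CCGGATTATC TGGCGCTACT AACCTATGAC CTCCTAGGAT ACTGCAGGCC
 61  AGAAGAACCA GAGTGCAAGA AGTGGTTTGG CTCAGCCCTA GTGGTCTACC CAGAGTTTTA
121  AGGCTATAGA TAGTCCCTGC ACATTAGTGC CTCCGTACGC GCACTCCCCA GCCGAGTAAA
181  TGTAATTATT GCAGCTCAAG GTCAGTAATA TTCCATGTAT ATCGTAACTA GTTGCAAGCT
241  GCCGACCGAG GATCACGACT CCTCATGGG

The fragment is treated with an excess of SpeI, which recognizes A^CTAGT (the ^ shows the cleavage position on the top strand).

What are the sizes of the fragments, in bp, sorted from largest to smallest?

227, 42 bp

The SpeI site (ACTAGT) starts at position 227.
SpeI cuts after the first base of each site, so after position 227.
Linear molecule, 1 cut → 2 fragments:
  1–227 → 227 bp
  228–269 → 42 bp
Sorted largest to smallest: 227, 42 bp.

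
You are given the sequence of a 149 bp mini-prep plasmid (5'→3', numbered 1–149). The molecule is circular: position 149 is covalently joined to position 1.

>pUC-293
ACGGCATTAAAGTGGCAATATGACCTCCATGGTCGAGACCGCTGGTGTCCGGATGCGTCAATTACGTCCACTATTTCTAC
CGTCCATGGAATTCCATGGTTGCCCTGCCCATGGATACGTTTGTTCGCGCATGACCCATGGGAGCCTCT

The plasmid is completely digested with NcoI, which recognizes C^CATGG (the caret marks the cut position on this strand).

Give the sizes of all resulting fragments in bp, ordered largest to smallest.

57, 40, 27, 15, 10 bp

NcoI sites (CCATGG) start at positions 27, 84, 94, 109, 136.
NcoI cuts after the first base of each site, so after positions 27, 84, 94, 109, 136.
Circular molecule, 5 cuts → 5 fragments:
  28–84 → 57 bp
  85–94 → 10 bp
  95–109 → 15 bp
  110–136 → 27 bp
  137–149 then 1–27 → 13 + 27 = 40 bp
Sorted largest to smallest: 57, 40, 27, 15, 10 bp.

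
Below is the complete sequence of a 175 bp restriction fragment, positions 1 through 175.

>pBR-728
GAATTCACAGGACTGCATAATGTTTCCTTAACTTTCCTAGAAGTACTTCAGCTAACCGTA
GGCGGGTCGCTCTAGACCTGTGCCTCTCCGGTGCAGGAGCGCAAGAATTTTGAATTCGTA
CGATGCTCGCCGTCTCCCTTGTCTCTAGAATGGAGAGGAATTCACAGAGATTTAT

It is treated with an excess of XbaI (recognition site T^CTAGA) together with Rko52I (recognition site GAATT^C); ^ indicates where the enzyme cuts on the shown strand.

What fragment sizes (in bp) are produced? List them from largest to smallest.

66, 45, 28, 18, 13, 5 bp

XbaI sites (TCTAGA) start at positions 71, 144.
XbaI cuts after the first base of each site, so after positions 71, 144.
Rko52I sites (GAATTC) start at positions 1, 112, 158.
Rko52I cuts after base 5 of each site (before the last base), so after positions 5, 116, 162.
Combined cut positions: 5, 71, 116, 144, 162.
Linear molecule, 5 cuts → 6 fragments:
  1–5 → 5 bp
  6–71 → 66 bp
  72–116 → 45 bp
  117–144 → 28 bp
  145–162 → 18 bp
  163–175 → 13 bp
Sorted largest to smallest: 66, 45, 28, 18, 13, 5 bp.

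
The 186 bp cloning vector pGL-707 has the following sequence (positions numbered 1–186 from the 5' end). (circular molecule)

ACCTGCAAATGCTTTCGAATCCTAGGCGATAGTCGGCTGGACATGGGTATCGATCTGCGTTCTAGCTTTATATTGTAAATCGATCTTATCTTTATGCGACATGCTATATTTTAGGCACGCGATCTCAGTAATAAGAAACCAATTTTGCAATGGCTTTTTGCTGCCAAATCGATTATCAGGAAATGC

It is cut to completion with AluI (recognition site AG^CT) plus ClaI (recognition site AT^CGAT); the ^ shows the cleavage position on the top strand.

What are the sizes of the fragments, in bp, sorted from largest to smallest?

The AluI site (AGCT) starts at position 64.
AluI cuts after base 2 of each site, so after position 65.
ClaI sites (ATCGAT) start at positions 49, 79, 168.
ClaI cuts after base 2 of each site, so after positions 50, 80, 169.
Combined cut positions: 50, 65, 80, 169.
Circular molecule, 4 cuts → 4 fragments:
  51–65 → 15 bp
  66–80 → 15 bp
  81–169 → 89 bp
  170–186 then 1–50 → 17 + 50 = 67 bp
Sorted largest to smallest: 89, 67, 15, 15 bp.

89, 67, 15, 15 bp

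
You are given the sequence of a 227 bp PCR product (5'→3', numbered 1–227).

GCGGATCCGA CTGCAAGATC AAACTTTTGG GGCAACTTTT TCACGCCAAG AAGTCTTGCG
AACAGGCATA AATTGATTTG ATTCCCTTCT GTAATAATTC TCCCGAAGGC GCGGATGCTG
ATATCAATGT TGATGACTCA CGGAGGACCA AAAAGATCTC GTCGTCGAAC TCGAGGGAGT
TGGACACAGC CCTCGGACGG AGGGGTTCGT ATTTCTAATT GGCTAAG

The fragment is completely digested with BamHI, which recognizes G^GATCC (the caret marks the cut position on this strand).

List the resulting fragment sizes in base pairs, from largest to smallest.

The BamHI site (GGATCC) starts at position 3.
BamHI cuts after the first base of each site, so after position 3.
Linear molecule, 1 cut → 2 fragments:
  1–3 → 3 bp
  4–227 → 224 bp
Sorted largest to smallest: 224, 3 bp.

224, 3 bp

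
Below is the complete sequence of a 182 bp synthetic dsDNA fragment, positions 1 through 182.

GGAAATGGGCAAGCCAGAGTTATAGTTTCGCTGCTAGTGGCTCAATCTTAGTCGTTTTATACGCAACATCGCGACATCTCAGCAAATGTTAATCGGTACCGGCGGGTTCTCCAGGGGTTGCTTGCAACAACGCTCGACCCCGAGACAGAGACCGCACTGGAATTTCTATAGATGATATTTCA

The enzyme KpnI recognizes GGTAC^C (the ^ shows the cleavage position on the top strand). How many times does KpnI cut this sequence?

1

GGTACC occurs starting at position 95.
KpnI cuts at 1 site.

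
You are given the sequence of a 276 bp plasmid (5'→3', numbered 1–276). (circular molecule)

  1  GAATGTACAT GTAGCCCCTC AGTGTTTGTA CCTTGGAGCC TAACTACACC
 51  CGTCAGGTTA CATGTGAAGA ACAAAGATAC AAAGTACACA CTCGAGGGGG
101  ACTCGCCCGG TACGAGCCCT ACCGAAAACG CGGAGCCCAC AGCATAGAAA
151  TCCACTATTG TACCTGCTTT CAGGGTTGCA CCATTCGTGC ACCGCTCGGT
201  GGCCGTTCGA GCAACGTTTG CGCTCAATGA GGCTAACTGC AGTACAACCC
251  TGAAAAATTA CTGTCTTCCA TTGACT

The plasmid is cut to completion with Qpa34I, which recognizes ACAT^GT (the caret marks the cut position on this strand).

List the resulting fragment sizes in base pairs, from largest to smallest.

223, 53 bp

Qpa34I sites (ACATGT) start at positions 7, 60.
Qpa34I cuts after base 4 of each site, so after positions 10, 63.
Circular molecule, 2 cuts → 2 fragments:
  11–63 → 53 bp
  64–276 then 1–10 → 213 + 10 = 223 bp
Sorted largest to smallest: 223, 53 bp.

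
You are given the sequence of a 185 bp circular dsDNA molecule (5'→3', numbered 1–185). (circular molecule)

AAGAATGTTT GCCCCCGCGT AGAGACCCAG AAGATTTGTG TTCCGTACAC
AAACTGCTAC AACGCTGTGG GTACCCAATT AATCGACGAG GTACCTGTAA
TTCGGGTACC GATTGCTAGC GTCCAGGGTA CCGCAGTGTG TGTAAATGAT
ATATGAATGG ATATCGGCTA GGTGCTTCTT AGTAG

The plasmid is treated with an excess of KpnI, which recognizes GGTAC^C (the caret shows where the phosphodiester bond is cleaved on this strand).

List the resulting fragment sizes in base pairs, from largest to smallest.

KpnI sites (GGTACC) start at positions 70, 90, 105, 127.
KpnI cuts after base 5 of each site (before the last base), so after positions 74, 94, 109, 131.
Circular molecule, 4 cuts → 4 fragments:
  75–94 → 20 bp
  95–109 → 15 bp
  110–131 → 22 bp
  132–185 then 1–74 → 54 + 74 = 128 bp
Sorted largest to smallest: 128, 22, 20, 15 bp.

128, 22, 20, 15 bp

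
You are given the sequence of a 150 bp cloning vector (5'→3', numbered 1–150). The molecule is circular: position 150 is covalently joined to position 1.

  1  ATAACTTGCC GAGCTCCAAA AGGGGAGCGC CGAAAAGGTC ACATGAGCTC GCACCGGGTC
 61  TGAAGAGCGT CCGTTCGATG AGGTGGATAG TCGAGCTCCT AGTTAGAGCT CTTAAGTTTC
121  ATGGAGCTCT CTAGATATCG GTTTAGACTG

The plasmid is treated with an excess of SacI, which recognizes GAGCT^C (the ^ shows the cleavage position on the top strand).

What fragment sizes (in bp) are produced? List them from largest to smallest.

48, 37, 34, 18, 13 bp

SacI sites (GAGCTC) start at positions 11, 45, 93, 106, 124.
SacI cuts after base 5 of each site (before the last base), so after positions 15, 49, 97, 110, 128.
Circular molecule, 5 cuts → 5 fragments:
  16–49 → 34 bp
  50–97 → 48 bp
  98–110 → 13 bp
  111–128 → 18 bp
  129–150 then 1–15 → 22 + 15 = 37 bp
Sorted largest to smallest: 48, 37, 34, 18, 13 bp.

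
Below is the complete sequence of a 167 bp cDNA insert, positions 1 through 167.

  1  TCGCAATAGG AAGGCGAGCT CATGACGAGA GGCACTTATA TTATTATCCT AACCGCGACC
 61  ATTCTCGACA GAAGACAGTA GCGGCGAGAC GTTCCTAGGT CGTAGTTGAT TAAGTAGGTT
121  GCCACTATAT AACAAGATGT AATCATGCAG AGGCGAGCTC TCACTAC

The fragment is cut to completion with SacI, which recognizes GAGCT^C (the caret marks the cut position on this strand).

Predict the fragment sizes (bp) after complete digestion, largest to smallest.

SacI sites (GAGCTC) start at positions 16, 155.
SacI cuts after base 5 of each site (before the last base), so after positions 20, 159.
Linear molecule, 2 cuts → 3 fragments:
  1–20 → 20 bp
  21–159 → 139 bp
  160–167 → 8 bp
Sorted largest to smallest: 139, 20, 8 bp.

139, 20, 8 bp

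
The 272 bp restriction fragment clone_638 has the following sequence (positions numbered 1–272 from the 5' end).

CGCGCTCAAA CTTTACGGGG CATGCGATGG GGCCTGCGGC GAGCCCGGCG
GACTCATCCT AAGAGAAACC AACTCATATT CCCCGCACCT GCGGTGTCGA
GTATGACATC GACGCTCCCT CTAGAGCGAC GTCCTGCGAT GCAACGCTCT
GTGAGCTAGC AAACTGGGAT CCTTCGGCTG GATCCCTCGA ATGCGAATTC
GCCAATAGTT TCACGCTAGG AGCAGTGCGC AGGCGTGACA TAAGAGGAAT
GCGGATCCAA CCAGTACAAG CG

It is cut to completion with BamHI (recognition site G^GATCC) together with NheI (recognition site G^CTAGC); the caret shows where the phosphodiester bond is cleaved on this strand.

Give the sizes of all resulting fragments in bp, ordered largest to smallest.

BamHI sites (GGATCC) start at positions 167, 180, 253.
BamHI cuts after the first base of each site, so after positions 167, 180, 253.
The NheI site (GCTAGC) starts at position 155.
NheI cuts after the first base of each site, so after position 155.
Combined cut positions: 155, 167, 180, 253.
Linear molecule, 4 cuts → 5 fragments:
  1–155 → 155 bp
  156–167 → 12 bp
  168–180 → 13 bp
  181–253 → 73 bp
  254–272 → 19 bp
Sorted largest to smallest: 155, 73, 19, 13, 12 bp.

155, 73, 19, 13, 12 bp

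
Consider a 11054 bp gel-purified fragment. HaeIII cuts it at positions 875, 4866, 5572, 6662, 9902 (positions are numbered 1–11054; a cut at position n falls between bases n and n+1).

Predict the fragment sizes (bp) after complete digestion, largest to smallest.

3991, 3240, 1152, 1090, 875, 706 bp

Linear molecule, 5 cuts → 6 fragments:
  875 − 0 = 875 bp
  4866 − 875 = 3991 bp
  5572 − 4866 = 706 bp
  6662 − 5572 = 1090 bp
  9902 − 6662 = 3240 bp
  11054 − 9902 = 1152 bp
Sorted largest to smallest: 3991, 3240, 1152, 1090, 875, 706 bp.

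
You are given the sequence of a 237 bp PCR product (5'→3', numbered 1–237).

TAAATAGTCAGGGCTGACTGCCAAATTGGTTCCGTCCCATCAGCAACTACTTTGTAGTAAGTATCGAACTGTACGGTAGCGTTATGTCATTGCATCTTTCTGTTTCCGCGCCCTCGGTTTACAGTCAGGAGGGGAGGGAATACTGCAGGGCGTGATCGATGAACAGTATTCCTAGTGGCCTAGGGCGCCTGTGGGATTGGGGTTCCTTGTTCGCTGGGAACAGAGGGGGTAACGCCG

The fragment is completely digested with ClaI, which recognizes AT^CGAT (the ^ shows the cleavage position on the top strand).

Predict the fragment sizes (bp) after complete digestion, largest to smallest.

156, 81 bp

The ClaI site (ATCGAT) starts at position 155.
ClaI cuts after base 2 of each site, so after position 156.
Linear molecule, 1 cut → 2 fragments:
  1–156 → 156 bp
  157–237 → 81 bp
Sorted largest to smallest: 156, 81 bp.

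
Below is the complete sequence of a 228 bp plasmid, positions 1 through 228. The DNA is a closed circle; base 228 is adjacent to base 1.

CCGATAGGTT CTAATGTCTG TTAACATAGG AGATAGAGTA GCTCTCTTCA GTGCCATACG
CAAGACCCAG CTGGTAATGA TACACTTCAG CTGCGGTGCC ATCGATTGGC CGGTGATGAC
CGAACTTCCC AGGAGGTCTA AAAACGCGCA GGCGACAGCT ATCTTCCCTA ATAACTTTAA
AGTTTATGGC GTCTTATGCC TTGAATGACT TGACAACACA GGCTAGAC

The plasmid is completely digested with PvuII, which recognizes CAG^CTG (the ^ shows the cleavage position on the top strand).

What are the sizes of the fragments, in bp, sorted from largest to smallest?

PvuII sites (CAGCTG) start at positions 68, 88.
PvuII cuts after base 3 of each site, so after positions 70, 90.
Circular molecule, 2 cuts → 2 fragments:
  71–90 → 20 bp
  91–228 then 1–70 → 138 + 70 = 208 bp
Sorted largest to smallest: 208, 20 bp.

208, 20 bp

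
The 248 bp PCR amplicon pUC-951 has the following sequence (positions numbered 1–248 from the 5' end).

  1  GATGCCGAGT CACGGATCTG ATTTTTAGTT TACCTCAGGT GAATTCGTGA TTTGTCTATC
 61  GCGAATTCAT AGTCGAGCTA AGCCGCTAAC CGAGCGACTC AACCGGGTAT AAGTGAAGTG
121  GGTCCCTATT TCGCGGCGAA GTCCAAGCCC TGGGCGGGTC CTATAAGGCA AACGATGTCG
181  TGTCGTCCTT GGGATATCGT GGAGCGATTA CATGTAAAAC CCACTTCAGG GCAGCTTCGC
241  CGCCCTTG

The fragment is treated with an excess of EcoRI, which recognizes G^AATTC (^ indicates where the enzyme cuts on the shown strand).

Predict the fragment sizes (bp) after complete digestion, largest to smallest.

EcoRI sites (GAATTC) start at positions 41, 63.
EcoRI cuts after the first base of each site, so after positions 41, 63.
Linear molecule, 2 cuts → 3 fragments:
  1–41 → 41 bp
  42–63 → 22 bp
  64–248 → 185 bp
Sorted largest to smallest: 185, 41, 22 bp.

185, 41, 22 bp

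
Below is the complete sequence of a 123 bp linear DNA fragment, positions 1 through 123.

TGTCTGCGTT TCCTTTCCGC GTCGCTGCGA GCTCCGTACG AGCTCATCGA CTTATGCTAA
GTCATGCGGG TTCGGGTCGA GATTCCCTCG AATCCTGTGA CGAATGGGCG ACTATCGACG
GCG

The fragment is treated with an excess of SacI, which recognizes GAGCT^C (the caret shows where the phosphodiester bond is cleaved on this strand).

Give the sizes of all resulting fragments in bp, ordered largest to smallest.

SacI sites (GAGCTC) start at positions 29, 40.
SacI cuts after base 5 of each site (before the last base), so after positions 33, 44.
Linear molecule, 2 cuts → 3 fragments:
  1–33 → 33 bp
  34–44 → 11 bp
  45–123 → 79 bp
Sorted largest to smallest: 79, 33, 11 bp.

79, 33, 11 bp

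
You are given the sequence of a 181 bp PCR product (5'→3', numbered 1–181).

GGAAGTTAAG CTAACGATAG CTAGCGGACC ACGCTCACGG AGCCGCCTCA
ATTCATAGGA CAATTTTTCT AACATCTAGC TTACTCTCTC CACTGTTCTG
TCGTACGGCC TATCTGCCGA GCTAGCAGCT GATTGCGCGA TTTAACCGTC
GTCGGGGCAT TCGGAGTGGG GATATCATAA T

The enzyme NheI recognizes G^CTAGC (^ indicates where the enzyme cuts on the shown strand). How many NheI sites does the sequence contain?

2

GCTAGC occurs starting at positions 20, 121.
NheI cuts at 2 sites.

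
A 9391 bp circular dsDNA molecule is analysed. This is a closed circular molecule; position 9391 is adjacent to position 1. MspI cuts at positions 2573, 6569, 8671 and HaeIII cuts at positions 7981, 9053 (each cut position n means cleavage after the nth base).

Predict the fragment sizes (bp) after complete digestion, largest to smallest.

Combined cut positions (sorted): 2573, 6569, 7981, 8671, 9053.
Circular molecule, 5 cuts → 5 fragments:
  6569 − 2573 = 3996 bp
  7981 − 6569 = 1412 bp
  8671 − 7981 = 690 bp
  9053 − 8671 = 382 bp
  wrap: 9391 − 9053 + 2573 = 2911 bp
Sorted largest to smallest: 3996, 2911, 1412, 690, 382 bp.

3996, 2911, 1412, 690, 382 bp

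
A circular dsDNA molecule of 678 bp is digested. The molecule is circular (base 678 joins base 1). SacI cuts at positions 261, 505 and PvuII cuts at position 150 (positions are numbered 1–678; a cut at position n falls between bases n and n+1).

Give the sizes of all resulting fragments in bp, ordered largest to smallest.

Combined cut positions (sorted): 150, 261, 505.
Circular molecule, 3 cuts → 3 fragments:
  261 − 150 = 111 bp
  505 − 261 = 244 bp
  wrap: 678 − 505 + 150 = 323 bp
Sorted largest to smallest: 323, 244, 111 bp.

323, 244, 111 bp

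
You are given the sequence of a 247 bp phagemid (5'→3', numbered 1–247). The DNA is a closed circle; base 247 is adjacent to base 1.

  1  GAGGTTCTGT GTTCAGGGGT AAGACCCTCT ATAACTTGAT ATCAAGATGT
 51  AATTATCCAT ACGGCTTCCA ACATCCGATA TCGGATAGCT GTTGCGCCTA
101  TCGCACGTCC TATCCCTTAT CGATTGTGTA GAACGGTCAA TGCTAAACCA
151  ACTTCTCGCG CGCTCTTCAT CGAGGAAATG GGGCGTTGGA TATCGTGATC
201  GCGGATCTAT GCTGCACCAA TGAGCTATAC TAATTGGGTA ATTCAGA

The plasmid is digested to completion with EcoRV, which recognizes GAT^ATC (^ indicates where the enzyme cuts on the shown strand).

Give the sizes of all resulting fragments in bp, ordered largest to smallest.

EcoRV sites (GATATC) start at positions 38, 77, 189.
EcoRV cuts after base 3 of each site, so after positions 40, 79, 191.
Circular molecule, 3 cuts → 3 fragments:
  41–79 → 39 bp
  80–191 → 112 bp
  192–247 then 1–40 → 56 + 40 = 96 bp
Sorted largest to smallest: 112, 96, 39 bp.

112, 96, 39 bp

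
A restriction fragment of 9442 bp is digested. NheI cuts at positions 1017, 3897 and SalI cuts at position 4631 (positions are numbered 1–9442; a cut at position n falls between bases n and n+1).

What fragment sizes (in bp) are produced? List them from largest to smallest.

4811, 2880, 1017, 734 bp

Combined cut positions (sorted): 1017, 3897, 4631.
Linear molecule, 3 cuts → 4 fragments:
  1017 − 0 = 1017 bp
  3897 − 1017 = 2880 bp
  4631 − 3897 = 734 bp
  9442 − 4631 = 4811 bp
Sorted largest to smallest: 4811, 2880, 1017, 734 bp.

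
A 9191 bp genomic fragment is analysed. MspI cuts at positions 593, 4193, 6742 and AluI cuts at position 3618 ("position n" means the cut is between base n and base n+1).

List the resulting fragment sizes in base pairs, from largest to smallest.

3025, 2549, 2449, 593, 575 bp

Combined cut positions (sorted): 593, 3618, 4193, 6742.
Linear molecule, 4 cuts → 5 fragments:
  593 − 0 = 593 bp
  3618 − 593 = 3025 bp
  4193 − 3618 = 575 bp
  6742 − 4193 = 2549 bp
  9191 − 6742 = 2449 bp
Sorted largest to smallest: 3025, 2549, 2449, 593, 575 bp.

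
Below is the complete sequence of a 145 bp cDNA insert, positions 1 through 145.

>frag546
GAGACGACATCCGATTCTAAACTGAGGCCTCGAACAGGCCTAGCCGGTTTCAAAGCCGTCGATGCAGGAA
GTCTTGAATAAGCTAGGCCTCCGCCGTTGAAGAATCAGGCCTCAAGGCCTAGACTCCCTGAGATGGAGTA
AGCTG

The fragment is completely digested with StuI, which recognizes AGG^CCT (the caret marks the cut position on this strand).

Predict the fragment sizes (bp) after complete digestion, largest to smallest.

StuI sites (AGGCCT) start at positions 25, 36, 85, 107, 115.
StuI cuts after base 3 of each site, so after positions 27, 38, 87, 109, 117.
Linear molecule, 5 cuts → 6 fragments:
  1–27 → 27 bp
  28–38 → 11 bp
  39–87 → 49 bp
  88–109 → 22 bp
  110–117 → 8 bp
  118–145 → 28 bp
Sorted largest to smallest: 49, 28, 27, 22, 11, 8 bp.

49, 28, 27, 22, 11, 8 bp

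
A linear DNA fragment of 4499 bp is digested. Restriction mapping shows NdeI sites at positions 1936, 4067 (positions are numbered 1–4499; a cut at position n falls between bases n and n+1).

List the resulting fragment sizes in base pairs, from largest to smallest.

Linear molecule, 2 cuts → 3 fragments:
  1936 − 0 = 1936 bp
  4067 − 1936 = 2131 bp
  4499 − 4067 = 432 bp
Sorted largest to smallest: 2131, 1936, 432 bp.

2131, 1936, 432 bp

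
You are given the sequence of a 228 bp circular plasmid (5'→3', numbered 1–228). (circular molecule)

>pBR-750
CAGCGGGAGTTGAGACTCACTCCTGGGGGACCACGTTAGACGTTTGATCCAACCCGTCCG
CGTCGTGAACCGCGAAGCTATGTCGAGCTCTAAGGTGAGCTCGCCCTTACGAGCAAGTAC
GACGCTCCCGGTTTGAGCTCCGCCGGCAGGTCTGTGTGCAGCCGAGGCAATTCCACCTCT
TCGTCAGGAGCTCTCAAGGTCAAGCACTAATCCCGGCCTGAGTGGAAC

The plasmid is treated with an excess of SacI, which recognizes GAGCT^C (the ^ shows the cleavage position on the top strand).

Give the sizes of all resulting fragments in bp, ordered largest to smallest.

SacI sites (GAGCTC) start at positions 85, 97, 135, 188.
SacI cuts after base 5 of each site (before the last base), so after positions 89, 101, 139, 192.
Circular molecule, 4 cuts → 4 fragments:
  90–101 → 12 bp
  102–139 → 38 bp
  140–192 → 53 bp
  193–228 then 1–89 → 36 + 89 = 125 bp
Sorted largest to smallest: 125, 53, 38, 12 bp.

125, 53, 38, 12 bp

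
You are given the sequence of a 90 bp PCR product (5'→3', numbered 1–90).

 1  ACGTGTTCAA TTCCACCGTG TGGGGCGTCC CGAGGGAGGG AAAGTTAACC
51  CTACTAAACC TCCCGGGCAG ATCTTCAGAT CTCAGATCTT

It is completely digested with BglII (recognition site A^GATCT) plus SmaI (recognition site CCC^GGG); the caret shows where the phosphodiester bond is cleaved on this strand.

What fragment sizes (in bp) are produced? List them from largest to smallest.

64, 8, 7, 6, 5 bp

BglII sites (AGATCT) start at positions 69, 77, 84.
BglII cuts after the first base of each site, so after positions 69, 77, 84.
The SmaI site (CCCGGG) starts at position 62.
SmaI cuts after base 3 of each site, so after position 64.
Combined cut positions: 64, 69, 77, 84.
Linear molecule, 4 cuts → 5 fragments:
  1–64 → 64 bp
  65–69 → 5 bp
  70–77 → 8 bp
  78–84 → 7 bp
  85–90 → 6 bp
Sorted largest to smallest: 64, 8, 7, 6, 5 bp.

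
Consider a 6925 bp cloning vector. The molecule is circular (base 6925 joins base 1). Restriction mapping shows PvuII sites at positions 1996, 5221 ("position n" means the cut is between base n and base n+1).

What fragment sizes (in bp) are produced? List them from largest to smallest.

Circular molecule, 2 cuts → 2 fragments:
  5221 − 1996 = 3225 bp
  wrap: 6925 − 5221 + 1996 = 3700 bp
Sorted largest to smallest: 3700, 3225 bp.

3700, 3225 bp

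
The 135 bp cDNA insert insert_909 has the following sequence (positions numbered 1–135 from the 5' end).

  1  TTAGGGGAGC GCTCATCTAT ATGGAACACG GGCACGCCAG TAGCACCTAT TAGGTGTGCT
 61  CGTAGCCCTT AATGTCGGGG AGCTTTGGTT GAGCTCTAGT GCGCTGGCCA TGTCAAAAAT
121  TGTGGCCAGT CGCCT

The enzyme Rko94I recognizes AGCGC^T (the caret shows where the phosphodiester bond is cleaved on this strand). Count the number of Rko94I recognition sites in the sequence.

1

AGCGCT occurs starting at position 8.
Rko94I cuts at 1 site.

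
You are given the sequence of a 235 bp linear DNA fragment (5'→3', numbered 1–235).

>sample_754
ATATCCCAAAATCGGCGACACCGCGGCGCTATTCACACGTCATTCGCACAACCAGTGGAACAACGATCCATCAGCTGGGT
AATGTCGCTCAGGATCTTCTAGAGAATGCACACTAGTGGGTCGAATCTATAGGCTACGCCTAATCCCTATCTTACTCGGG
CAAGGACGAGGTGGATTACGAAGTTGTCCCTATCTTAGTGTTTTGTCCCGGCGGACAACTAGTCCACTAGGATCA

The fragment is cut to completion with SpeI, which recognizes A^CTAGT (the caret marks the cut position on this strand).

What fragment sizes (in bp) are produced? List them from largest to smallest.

SpeI sites (ACTAGT) start at positions 112, 218.
SpeI cuts after the first base of each site, so after positions 112, 218.
Linear molecule, 2 cuts → 3 fragments:
  1–112 → 112 bp
  113–218 → 106 bp
  219–235 → 17 bp
Sorted largest to smallest: 112, 106, 17 bp.

112, 106, 17 bp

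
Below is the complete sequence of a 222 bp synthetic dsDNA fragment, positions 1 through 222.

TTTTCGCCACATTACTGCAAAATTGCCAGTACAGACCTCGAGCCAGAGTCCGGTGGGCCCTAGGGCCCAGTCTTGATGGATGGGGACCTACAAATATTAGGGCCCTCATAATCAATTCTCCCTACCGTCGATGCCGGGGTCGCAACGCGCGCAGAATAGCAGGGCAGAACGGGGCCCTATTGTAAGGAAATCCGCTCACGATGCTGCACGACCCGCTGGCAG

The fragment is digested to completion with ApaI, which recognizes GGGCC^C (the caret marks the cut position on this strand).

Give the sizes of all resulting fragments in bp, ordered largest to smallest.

ApaI sites (GGGCCC) start at positions 55, 63, 100, 172.
ApaI cuts after base 5 of each site (before the last base), so after positions 59, 67, 104, 176.
Linear molecule, 4 cuts → 5 fragments:
  1–59 → 59 bp
  60–67 → 8 bp
  68–104 → 37 bp
  105–176 → 72 bp
  177–222 → 46 bp
Sorted largest to smallest: 72, 59, 46, 37, 8 bp.

72, 59, 46, 37, 8 bp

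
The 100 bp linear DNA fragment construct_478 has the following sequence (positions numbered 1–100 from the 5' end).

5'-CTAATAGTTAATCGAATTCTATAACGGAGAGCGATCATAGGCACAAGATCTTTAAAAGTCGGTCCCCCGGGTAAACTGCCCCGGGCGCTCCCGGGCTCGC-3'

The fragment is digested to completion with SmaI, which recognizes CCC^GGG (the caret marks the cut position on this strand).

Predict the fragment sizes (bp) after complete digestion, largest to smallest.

SmaI sites (CCCGGG) start at positions 66, 80, 90.
SmaI cuts after base 3 of each site, so after positions 68, 82, 92.
Linear molecule, 3 cuts → 4 fragments:
  1–68 → 68 bp
  69–82 → 14 bp
  83–92 → 10 bp
  93–100 → 8 bp
Sorted largest to smallest: 68, 14, 10, 8 bp.

68, 14, 10, 8 bp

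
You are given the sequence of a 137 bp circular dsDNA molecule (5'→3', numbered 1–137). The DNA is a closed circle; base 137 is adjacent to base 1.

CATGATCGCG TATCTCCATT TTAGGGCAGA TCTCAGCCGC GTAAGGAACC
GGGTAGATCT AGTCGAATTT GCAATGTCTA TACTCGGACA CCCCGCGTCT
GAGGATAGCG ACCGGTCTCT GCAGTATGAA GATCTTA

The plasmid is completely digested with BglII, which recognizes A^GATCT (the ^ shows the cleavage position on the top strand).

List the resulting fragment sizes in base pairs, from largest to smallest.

75, 35, 27 bp

BglII sites (AGATCT) start at positions 28, 55, 130.
BglII cuts after the first base of each site, so after positions 28, 55, 130.
Circular molecule, 3 cuts → 3 fragments:
  29–55 → 27 bp
  56–130 → 75 bp
  131–137 then 1–28 → 7 + 28 = 35 bp
Sorted largest to smallest: 75, 35, 27 bp.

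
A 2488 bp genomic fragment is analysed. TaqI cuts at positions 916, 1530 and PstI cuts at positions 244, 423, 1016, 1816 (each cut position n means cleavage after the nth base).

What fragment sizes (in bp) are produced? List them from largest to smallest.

Combined cut positions (sorted): 244, 423, 916, 1016, 1530, 1816.
Linear molecule, 6 cuts → 7 fragments:
  244 − 0 = 244 bp
  423 − 244 = 179 bp
  916 − 423 = 493 bp
  1016 − 916 = 100 bp
  1530 − 1016 = 514 bp
  1816 − 1530 = 286 bp
  2488 − 1816 = 672 bp
Sorted largest to smallest: 672, 514, 493, 286, 244, 179, 100 bp.

672, 514, 493, 286, 244, 179, 100 bp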